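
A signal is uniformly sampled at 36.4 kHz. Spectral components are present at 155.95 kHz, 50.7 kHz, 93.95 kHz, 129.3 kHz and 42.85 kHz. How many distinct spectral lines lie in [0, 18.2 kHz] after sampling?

fs/2 = 18.2 kHz.
155.95 kHz mod fs = 10.35 kHz.
10.35 kHz ≤ fs/2 = 18.2 kHz, appears at 10.35 kHz.
50.7 kHz mod fs = 14.3 kHz.
14.3 kHz ≤ fs/2 = 18.2 kHz, appears at 14.3 kHz.
93.95 kHz mod fs = 21.15 kHz.
21.15 kHz > fs/2 = 18.2 kHz, folds to fs − 21.15 kHz = 15.25 kHz.
129.3 kHz mod fs = 20.1 kHz.
20.1 kHz > fs/2 = 18.2 kHz, folds to fs − 20.1 kHz = 16.3 kHz.
42.85 kHz mod fs = 6.45 kHz.
6.45 kHz ≤ fs/2 = 18.2 kHz, appears at 6.45 kHz.
Distinct values: {6.45 kHz, 10.35 kHz, 14.3 kHz, 15.25 kHz, 16.3 kHz} → 5.

5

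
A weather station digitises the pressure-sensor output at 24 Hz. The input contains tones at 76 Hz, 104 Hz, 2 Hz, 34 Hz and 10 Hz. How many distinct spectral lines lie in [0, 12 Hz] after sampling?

4

fs/2 = 12 Hz.
76 Hz mod fs = 4 Hz.
4 Hz ≤ fs/2 = 12 Hz, appears at 4 Hz.
104 Hz mod fs = 8 Hz.
8 Hz ≤ fs/2 = 12 Hz, appears at 8 Hz.
2 Hz ≤ fs/2 = 12 Hz, passes unchanged.
34 Hz mod fs = 10 Hz.
10 Hz ≤ fs/2 = 12 Hz, appears at 10 Hz.
10 Hz ≤ fs/2 = 12 Hz, passes unchanged.
Distinct values: {2 Hz, 4 Hz, 8 Hz, 10 Hz} → 4.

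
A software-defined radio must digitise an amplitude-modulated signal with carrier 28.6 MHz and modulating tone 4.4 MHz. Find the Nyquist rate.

66 MHz

AM sidebands sit at fc ± fm = 24.2 MHz and 33 MHz.
Highest-frequency component: 33 MHz.
Nyquist rate = 2 × 33 MHz = 66 MHz.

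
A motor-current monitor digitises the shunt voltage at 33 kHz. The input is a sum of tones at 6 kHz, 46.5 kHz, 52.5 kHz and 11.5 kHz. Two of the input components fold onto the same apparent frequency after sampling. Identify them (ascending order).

46.5 kHz, 52.5 kHz

fs/2 = 16.5 kHz.
6 kHz ≤ fs/2 = 16.5 kHz, passes unchanged.
46.5 kHz mod fs = 13.5 kHz.
13.5 kHz ≤ fs/2 = 16.5 kHz, appears at 13.5 kHz.
52.5 kHz mod fs = 19.5 kHz.
19.5 kHz > fs/2 = 16.5 kHz, folds to fs − 19.5 kHz = 13.5 kHz.
11.5 kHz ≤ fs/2 = 16.5 kHz, passes unchanged.
46.5 kHz and 52.5 kHz both map to 13.5 kHz.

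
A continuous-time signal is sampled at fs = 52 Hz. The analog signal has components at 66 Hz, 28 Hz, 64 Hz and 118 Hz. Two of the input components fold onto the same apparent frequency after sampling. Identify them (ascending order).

fs/2 = 26 Hz.
66 Hz mod fs = 14 Hz.
14 Hz ≤ fs/2 = 26 Hz, appears at 14 Hz.
28 Hz > fs/2 = 26 Hz, folds to fs − 28 Hz = 24 Hz.
64 Hz mod fs = 12 Hz.
12 Hz ≤ fs/2 = 26 Hz, appears at 12 Hz.
118 Hz mod fs = 14 Hz.
14 Hz ≤ fs/2 = 26 Hz, appears at 14 Hz.
66 Hz and 118 Hz both map to 14 Hz.

66 Hz, 118 Hz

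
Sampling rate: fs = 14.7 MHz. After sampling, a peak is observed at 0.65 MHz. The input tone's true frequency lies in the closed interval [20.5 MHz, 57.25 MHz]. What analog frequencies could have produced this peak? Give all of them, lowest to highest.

28.75 MHz, 30.05 MHz, 43.45 MHz, 44.75 MHz

Frequencies that alias to 0.65 MHz are k·fs ± 0.65 MHz for integer k ≥ 0.
k=0: 0.65 MHz.
k=1: 14.05 MHz, 15.35 MHz.
k=2: 28.75 MHz, 30.05 MHz.
k=3: 43.45 MHz, 44.75 MHz.
k=4: 58.15 MHz, 59.45 MHz.
Within [20.5 MHz, 57.25 MHz]: 28.75 MHz, 30.05 MHz, 43.45 MHz, 44.75 MHz.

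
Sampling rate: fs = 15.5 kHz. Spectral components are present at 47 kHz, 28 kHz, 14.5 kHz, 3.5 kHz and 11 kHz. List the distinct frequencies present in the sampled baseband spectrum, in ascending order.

0.5 kHz, 1 kHz, 3 kHz, 3.5 kHz, 4.5 kHz

fs/2 = 7.75 kHz.
47 kHz mod fs = 0.5 kHz.
0.5 kHz ≤ fs/2 = 7.75 kHz, appears at 0.5 kHz.
28 kHz mod fs = 12.5 kHz.
12.5 kHz > fs/2 = 7.75 kHz, folds to fs − 12.5 kHz = 3 kHz.
14.5 kHz > fs/2 = 7.75 kHz, folds to fs − 14.5 kHz = 1 kHz.
3.5 kHz ≤ fs/2 = 7.75 kHz, passes unchanged.
11 kHz > fs/2 = 7.75 kHz, folds to fs − 11 kHz = 4.5 kHz.
Distinct values: {0.5 kHz, 1 kHz, 3 kHz, 3.5 kHz, 4.5 kHz}.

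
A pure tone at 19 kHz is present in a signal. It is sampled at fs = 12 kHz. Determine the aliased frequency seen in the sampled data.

19 kHz mod fs = 7 kHz.
7 kHz > fs/2 = 6 kHz, folds to fs − 7 kHz = 5 kHz.

5 kHz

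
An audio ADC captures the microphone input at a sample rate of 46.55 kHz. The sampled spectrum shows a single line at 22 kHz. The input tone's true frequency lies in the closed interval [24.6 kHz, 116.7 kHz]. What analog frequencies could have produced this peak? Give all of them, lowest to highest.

68.55 kHz, 71.1 kHz, 115.1 kHz

Frequencies that alias to 22 kHz are k·fs ± 22 kHz for integer k ≥ 0.
k=0: 22 kHz.
k=1: 24.55 kHz, 68.55 kHz.
k=2: 71.1 kHz, 115.1 kHz.
k=3: 117.65 kHz, 161.65 kHz.
Within [24.6 kHz, 116.7 kHz]: 68.55 kHz, 71.1 kHz, 115.1 kHz.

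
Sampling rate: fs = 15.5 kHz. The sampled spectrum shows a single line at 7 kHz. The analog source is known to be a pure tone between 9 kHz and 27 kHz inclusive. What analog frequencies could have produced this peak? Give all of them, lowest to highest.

22.5 kHz, 24 kHz

Frequencies that alias to 7 kHz are k·fs ± 7 kHz for integer k ≥ 0.
k=0: 7 kHz.
k=1: 8.5 kHz, 22.5 kHz.
k=2: 24 kHz, 38 kHz.
k=3: 39.5 kHz, 53.5 kHz.
Within [9 kHz, 27 kHz]: 22.5 kHz, 24 kHz.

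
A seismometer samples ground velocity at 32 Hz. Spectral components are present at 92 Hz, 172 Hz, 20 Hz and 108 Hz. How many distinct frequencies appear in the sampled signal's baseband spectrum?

2

fs/2 = 16 Hz.
92 Hz mod fs = 28 Hz.
28 Hz > fs/2 = 16 Hz, folds to fs − 28 Hz = 4 Hz.
172 Hz mod fs = 12 Hz.
12 Hz ≤ fs/2 = 16 Hz, appears at 12 Hz.
20 Hz > fs/2 = 16 Hz, folds to fs − 20 Hz = 12 Hz.
108 Hz mod fs = 12 Hz.
12 Hz ≤ fs/2 = 16 Hz, appears at 12 Hz.
Distinct values: {4 Hz, 12 Hz} → 2.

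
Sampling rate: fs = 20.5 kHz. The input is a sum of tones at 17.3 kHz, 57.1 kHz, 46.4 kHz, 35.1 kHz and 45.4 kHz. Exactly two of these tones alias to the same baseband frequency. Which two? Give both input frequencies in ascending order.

fs/2 = 10.25 kHz.
17.3 kHz > fs/2 = 10.25 kHz, folds to fs − 17.3 kHz = 3.2 kHz.
57.1 kHz mod fs = 16.1 kHz.
16.1 kHz > fs/2 = 10.25 kHz, folds to fs − 16.1 kHz = 4.4 kHz.
46.4 kHz mod fs = 5.4 kHz.
5.4 kHz ≤ fs/2 = 10.25 kHz, appears at 5.4 kHz.
35.1 kHz mod fs = 14.6 kHz.
14.6 kHz > fs/2 = 10.25 kHz, folds to fs − 14.6 kHz = 5.9 kHz.
45.4 kHz mod fs = 4.4 kHz.
4.4 kHz ≤ fs/2 = 10.25 kHz, appears at 4.4 kHz.
45.4 kHz and 57.1 kHz both map to 4.4 kHz.

45.4 kHz, 57.1 kHz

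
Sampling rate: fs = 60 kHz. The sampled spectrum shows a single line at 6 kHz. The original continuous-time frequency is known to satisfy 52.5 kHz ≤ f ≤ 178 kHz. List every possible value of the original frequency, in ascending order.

Frequencies that alias to 6 kHz are k·fs ± 6 kHz for integer k ≥ 0.
k=0: 6 kHz.
k=1: 54 kHz, 66 kHz.
k=2: 114 kHz, 126 kHz.
k=3: 174 kHz, 186 kHz.
k=4: 234 kHz, 246 kHz.
Within [52.5 kHz, 178 kHz]: 54 kHz, 66 kHz, 114 kHz, 126 kHz, 174 kHz.

54 kHz, 66 kHz, 114 kHz, 126 kHz, 174 kHz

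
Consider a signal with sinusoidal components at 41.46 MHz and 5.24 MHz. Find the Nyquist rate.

Highest-frequency component: 41.46 MHz.
Nyquist rate = 2 × 41.46 MHz = 82.92 MHz.

82.92 MHz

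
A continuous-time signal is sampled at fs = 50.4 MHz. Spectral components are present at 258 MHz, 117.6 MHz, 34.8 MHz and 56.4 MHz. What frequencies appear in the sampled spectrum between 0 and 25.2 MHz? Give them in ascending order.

fs/2 = 25.2 MHz.
258 MHz mod fs = 6 MHz.
6 MHz ≤ fs/2 = 25.2 MHz, appears at 6 MHz.
117.6 MHz mod fs = 16.8 MHz.
16.8 MHz ≤ fs/2 = 25.2 MHz, appears at 16.8 MHz.
34.8 MHz > fs/2 = 25.2 MHz, folds to fs − 34.8 MHz = 15.6 MHz.
56.4 MHz mod fs = 6 MHz.
6 MHz ≤ fs/2 = 25.2 MHz, appears at 6 MHz.
Distinct values: {6 MHz, 15.6 MHz, 16.8 MHz}.

6 MHz, 15.6 MHz, 16.8 MHz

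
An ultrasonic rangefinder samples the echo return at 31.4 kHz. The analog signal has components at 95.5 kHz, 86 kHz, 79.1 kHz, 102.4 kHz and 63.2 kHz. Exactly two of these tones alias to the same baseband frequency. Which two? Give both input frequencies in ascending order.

86 kHz, 102.4 kHz

fs/2 = 15.7 kHz.
95.5 kHz mod fs = 1.3 kHz.
1.3 kHz ≤ fs/2 = 15.7 kHz, appears at 1.3 kHz.
86 kHz mod fs = 23.2 kHz.
23.2 kHz > fs/2 = 15.7 kHz, folds to fs − 23.2 kHz = 8.2 kHz.
79.1 kHz mod fs = 16.3 kHz.
16.3 kHz > fs/2 = 15.7 kHz, folds to fs − 16.3 kHz = 15.1 kHz.
102.4 kHz mod fs = 8.2 kHz.
8.2 kHz ≤ fs/2 = 15.7 kHz, appears at 8.2 kHz.
63.2 kHz mod fs = 0.4 kHz.
0.4 kHz ≤ fs/2 = 15.7 kHz, appears at 0.4 kHz.
86 kHz and 102.4 kHz both map to 8.2 kHz.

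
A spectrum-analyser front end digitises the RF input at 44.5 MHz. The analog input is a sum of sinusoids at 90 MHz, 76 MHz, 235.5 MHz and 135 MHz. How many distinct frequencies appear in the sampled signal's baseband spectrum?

3

fs/2 = 22.25 MHz.
90 MHz mod fs = 1 MHz.
1 MHz ≤ fs/2 = 22.25 MHz, appears at 1 MHz.
76 MHz mod fs = 31.5 MHz.
31.5 MHz > fs/2 = 22.25 MHz, folds to fs − 31.5 MHz = 13 MHz.
235.5 MHz mod fs = 13 MHz.
13 MHz ≤ fs/2 = 22.25 MHz, appears at 13 MHz.
135 MHz mod fs = 1.5 MHz.
1.5 MHz ≤ fs/2 = 22.25 MHz, appears at 1.5 MHz.
Distinct values: {1 MHz, 1.5 MHz, 13 MHz} → 3.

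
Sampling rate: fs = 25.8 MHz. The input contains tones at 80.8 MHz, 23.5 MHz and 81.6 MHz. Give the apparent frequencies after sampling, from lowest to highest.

2.3 MHz, 3.4 MHz, 4.2 MHz

fs/2 = 12.9 MHz.
80.8 MHz mod fs = 3.4 MHz.
3.4 MHz ≤ fs/2 = 12.9 MHz, appears at 3.4 MHz.
23.5 MHz > fs/2 = 12.9 MHz, folds to fs − 23.5 MHz = 2.3 MHz.
81.6 MHz mod fs = 4.2 MHz.
4.2 MHz ≤ fs/2 = 12.9 MHz, appears at 4.2 MHz.
Distinct values: {2.3 MHz, 3.4 MHz, 4.2 MHz}.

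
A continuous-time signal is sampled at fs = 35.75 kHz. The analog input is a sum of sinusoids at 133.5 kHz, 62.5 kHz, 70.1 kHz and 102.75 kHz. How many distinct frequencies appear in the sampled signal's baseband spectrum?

fs/2 = 17.875 kHz.
133.5 kHz mod fs = 26.25 kHz.
26.25 kHz > fs/2 = 17.875 kHz, folds to fs − 26.25 kHz = 9.5 kHz.
62.5 kHz mod fs = 26.75 kHz.
26.75 kHz > fs/2 = 17.875 kHz, folds to fs − 26.75 kHz = 9 kHz.
70.1 kHz mod fs = 34.35 kHz.
34.35 kHz > fs/2 = 17.875 kHz, folds to fs − 34.35 kHz = 1.4 kHz.
102.75 kHz mod fs = 31.25 kHz.
31.25 kHz > fs/2 = 17.875 kHz, folds to fs − 31.25 kHz = 4.5 kHz.
Distinct values: {1.4 kHz, 4.5 kHz, 9 kHz, 9.5 kHz} → 4.

4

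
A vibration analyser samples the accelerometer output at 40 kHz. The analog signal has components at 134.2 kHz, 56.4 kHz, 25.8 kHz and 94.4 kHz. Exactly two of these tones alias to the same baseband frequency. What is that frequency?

fs/2 = 20 kHz.
134.2 kHz mod fs = 14.2 kHz.
14.2 kHz ≤ fs/2 = 20 kHz, appears at 14.2 kHz.
56.4 kHz mod fs = 16.4 kHz.
16.4 kHz ≤ fs/2 = 20 kHz, appears at 16.4 kHz.
25.8 kHz > fs/2 = 20 kHz, folds to fs − 25.8 kHz = 14.2 kHz.
94.4 kHz mod fs = 14.4 kHz.
14.4 kHz ≤ fs/2 = 20 kHz, appears at 14.4 kHz.
25.8 kHz and 134.2 kHz both map to 14.2 kHz.

14.2 kHz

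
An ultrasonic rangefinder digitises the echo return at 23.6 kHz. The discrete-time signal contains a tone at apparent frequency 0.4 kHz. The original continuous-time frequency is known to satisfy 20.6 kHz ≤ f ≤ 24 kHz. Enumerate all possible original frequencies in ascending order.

Frequencies that alias to 0.4 kHz are k·fs ± 0.4 kHz for integer k ≥ 0.
k=0: 0.4 kHz.
k=1: 23.2 kHz, 24 kHz.
k=2: 46.8 kHz, 47.6 kHz.
Within [20.6 kHz, 24 kHz]: 23.2 kHz, 24 kHz.

23.2 kHz, 24 kHz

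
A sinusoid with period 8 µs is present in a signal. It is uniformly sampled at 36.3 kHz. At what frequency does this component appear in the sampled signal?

T = 8 µs → f = 1/T = 125 kHz.
125 kHz mod fs = 16.1 kHz.
16.1 kHz ≤ fs/2 = 18.15 kHz, appears at 16.1 kHz.

16.1 kHz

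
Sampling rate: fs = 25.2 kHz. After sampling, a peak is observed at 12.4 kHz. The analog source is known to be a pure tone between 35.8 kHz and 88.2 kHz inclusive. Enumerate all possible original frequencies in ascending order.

37.6 kHz, 38 kHz, 62.8 kHz, 63.2 kHz, 88 kHz

Frequencies that alias to 12.4 kHz are k·fs ± 12.4 kHz for integer k ≥ 0.
k=0: 12.4 kHz.
k=1: 12.8 kHz, 37.6 kHz.
k=2: 38 kHz, 62.8 kHz.
k=3: 63.2 kHz, 88 kHz.
k=4: 88.4 kHz, 113.2 kHz.
Within [35.8 kHz, 88.2 kHz]: 37.6 kHz, 38 kHz, 62.8 kHz, 63.2 kHz, 88 kHz.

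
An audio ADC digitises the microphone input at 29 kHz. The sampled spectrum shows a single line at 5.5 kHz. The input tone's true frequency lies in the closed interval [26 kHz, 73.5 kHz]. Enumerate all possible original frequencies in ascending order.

Frequencies that alias to 5.5 kHz are k·fs ± 5.5 kHz for integer k ≥ 0.
k=0: 5.5 kHz.
k=1: 23.5 kHz, 34.5 kHz.
k=2: 52.5 kHz, 63.5 kHz.
k=3: 81.5 kHz, 92.5 kHz.
Within [26 kHz, 73.5 kHz]: 34.5 kHz, 52.5 kHz, 63.5 kHz.

34.5 kHz, 52.5 kHz, 63.5 kHz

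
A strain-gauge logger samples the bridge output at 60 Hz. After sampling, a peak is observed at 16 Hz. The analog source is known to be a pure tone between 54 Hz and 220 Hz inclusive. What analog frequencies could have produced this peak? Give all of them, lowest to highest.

76 Hz, 104 Hz, 136 Hz, 164 Hz, 196 Hz

Frequencies that alias to 16 Hz are k·fs ± 16 Hz for integer k ≥ 0.
k=0: 16 Hz.
k=1: 44 Hz, 76 Hz.
k=2: 104 Hz, 136 Hz.
k=3: 164 Hz, 196 Hz.
k=4: 224 Hz, 256 Hz.
Within [54 Hz, 220 Hz]: 76 Hz, 104 Hz, 136 Hz, 164 Hz, 196 Hz.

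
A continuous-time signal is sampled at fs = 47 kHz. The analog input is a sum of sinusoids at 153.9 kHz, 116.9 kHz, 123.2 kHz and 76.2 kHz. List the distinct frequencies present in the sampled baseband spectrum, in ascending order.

fs/2 = 23.5 kHz.
153.9 kHz mod fs = 12.9 kHz.
12.9 kHz ≤ fs/2 = 23.5 kHz, appears at 12.9 kHz.
116.9 kHz mod fs = 22.9 kHz.
22.9 kHz ≤ fs/2 = 23.5 kHz, appears at 22.9 kHz.
123.2 kHz mod fs = 29.2 kHz.
29.2 kHz > fs/2 = 23.5 kHz, folds to fs − 29.2 kHz = 17.8 kHz.
76.2 kHz mod fs = 29.2 kHz.
29.2 kHz > fs/2 = 23.5 kHz, folds to fs − 29.2 kHz = 17.8 kHz.
Distinct values: {12.9 kHz, 17.8 kHz, 22.9 kHz}.

12.9 kHz, 17.8 kHz, 22.9 kHz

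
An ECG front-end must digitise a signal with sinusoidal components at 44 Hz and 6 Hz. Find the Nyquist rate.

88 Hz

Highest-frequency component: 44 Hz.
Nyquist rate = 2 × 44 Hz = 88 Hz.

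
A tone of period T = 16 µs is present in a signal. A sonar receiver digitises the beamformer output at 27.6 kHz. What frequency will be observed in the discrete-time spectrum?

T = 16 µs → f = 1/T = 62.5 kHz.
62.5 kHz mod fs = 7.3 kHz.
7.3 kHz ≤ fs/2 = 13.8 kHz, appears at 7.3 kHz.

7.3 kHz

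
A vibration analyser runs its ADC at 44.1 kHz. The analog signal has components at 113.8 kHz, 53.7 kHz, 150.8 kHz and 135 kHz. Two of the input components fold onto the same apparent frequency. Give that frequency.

fs/2 = 22.05 kHz.
113.8 kHz mod fs = 25.6 kHz.
25.6 kHz > fs/2 = 22.05 kHz, folds to fs − 25.6 kHz = 18.5 kHz.
53.7 kHz mod fs = 9.6 kHz.
9.6 kHz ≤ fs/2 = 22.05 kHz, appears at 9.6 kHz.
150.8 kHz mod fs = 18.5 kHz.
18.5 kHz ≤ fs/2 = 22.05 kHz, appears at 18.5 kHz.
135 kHz mod fs = 2.7 kHz.
2.7 kHz ≤ fs/2 = 22.05 kHz, appears at 2.7 kHz.
113.8 kHz and 150.8 kHz both map to 18.5 kHz.

18.5 kHz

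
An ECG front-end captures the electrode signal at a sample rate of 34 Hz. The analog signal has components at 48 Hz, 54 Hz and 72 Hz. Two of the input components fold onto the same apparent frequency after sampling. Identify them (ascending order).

48 Hz, 54 Hz

fs/2 = 17 Hz.
48 Hz mod fs = 14 Hz.
14 Hz ≤ fs/2 = 17 Hz, appears at 14 Hz.
54 Hz mod fs = 20 Hz.
20 Hz > fs/2 = 17 Hz, folds to fs − 20 Hz = 14 Hz.
72 Hz mod fs = 4 Hz.
4 Hz ≤ fs/2 = 17 Hz, appears at 4 Hz.
48 Hz and 54 Hz both map to 14 Hz.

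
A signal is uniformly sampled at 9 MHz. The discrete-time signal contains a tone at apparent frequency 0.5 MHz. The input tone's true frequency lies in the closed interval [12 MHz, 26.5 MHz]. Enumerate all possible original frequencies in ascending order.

17.5 MHz, 18.5 MHz, 26.5 MHz

Frequencies that alias to 0.5 MHz are k·fs ± 0.5 MHz for integer k ≥ 0.
k=0: 0.5 MHz.
k=1: 8.5 MHz, 9.5 MHz.
k=2: 17.5 MHz, 18.5 MHz.
k=3: 26.5 MHz, 27.5 MHz.
k=4: 35.5 MHz, 36.5 MHz.
Within [12 MHz, 26.5 MHz]: 17.5 MHz, 18.5 MHz, 26.5 MHz.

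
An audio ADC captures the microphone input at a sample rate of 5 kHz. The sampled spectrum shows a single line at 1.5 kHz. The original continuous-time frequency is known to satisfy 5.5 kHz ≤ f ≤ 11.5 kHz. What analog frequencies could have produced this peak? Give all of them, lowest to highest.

Frequencies that alias to 1.5 kHz are k·fs ± 1.5 kHz for integer k ≥ 0.
k=0: 1.5 kHz.
k=1: 3.5 kHz, 6.5 kHz.
k=2: 8.5 kHz, 11.5 kHz.
k=3: 13.5 kHz, 16.5 kHz.
Within [5.5 kHz, 11.5 kHz]: 6.5 kHz, 8.5 kHz, 11.5 kHz.

6.5 kHz, 8.5 kHz, 11.5 kHz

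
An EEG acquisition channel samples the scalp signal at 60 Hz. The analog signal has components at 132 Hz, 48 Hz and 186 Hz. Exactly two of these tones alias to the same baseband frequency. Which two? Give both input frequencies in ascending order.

fs/2 = 30 Hz.
132 Hz mod fs = 12 Hz.
12 Hz ≤ fs/2 = 30 Hz, appears at 12 Hz.
48 Hz > fs/2 = 30 Hz, folds to fs − 48 Hz = 12 Hz.
186 Hz mod fs = 6 Hz.
6 Hz ≤ fs/2 = 30 Hz, appears at 6 Hz.
48 Hz and 132 Hz both map to 12 Hz.

48 Hz, 132 Hz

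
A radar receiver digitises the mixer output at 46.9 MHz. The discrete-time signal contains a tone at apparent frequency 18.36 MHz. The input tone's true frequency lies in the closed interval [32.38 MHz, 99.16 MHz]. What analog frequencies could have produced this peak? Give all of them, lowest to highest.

65.26 MHz, 75.44 MHz

Frequencies that alias to 18.36 MHz are k·fs ± 18.36 MHz for integer k ≥ 0.
k=0: 18.36 MHz.
k=1: 28.54 MHz, 65.26 MHz.
k=2: 75.44 MHz, 112.16 MHz.
k=3: 122.34 MHz, 159.06 MHz.
Within [32.38 MHz, 99.16 MHz]: 65.26 MHz, 75.44 MHz.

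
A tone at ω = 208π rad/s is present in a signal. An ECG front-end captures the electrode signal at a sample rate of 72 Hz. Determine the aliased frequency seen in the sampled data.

32 Hz

ω = 208π rad/s → f = ω/(2π) = 104 Hz.
104 Hz mod fs = 32 Hz.
32 Hz ≤ fs/2 = 36 Hz, appears at 32 Hz.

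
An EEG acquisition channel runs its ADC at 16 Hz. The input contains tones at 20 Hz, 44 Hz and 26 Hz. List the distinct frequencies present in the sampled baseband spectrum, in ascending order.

4 Hz, 6 Hz

fs/2 = 8 Hz.
20 Hz mod fs = 4 Hz.
4 Hz ≤ fs/2 = 8 Hz, appears at 4 Hz.
44 Hz mod fs = 12 Hz.
12 Hz > fs/2 = 8 Hz, folds to fs − 12 Hz = 4 Hz.
26 Hz mod fs = 10 Hz.
10 Hz > fs/2 = 8 Hz, folds to fs − 10 Hz = 6 Hz.
Distinct values: {4 Hz, 6 Hz}.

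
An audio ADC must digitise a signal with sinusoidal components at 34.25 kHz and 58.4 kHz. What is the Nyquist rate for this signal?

Highest-frequency component: 58.4 kHz.
Nyquist rate = 2 × 58.4 kHz = 116.8 kHz.

116.8 kHz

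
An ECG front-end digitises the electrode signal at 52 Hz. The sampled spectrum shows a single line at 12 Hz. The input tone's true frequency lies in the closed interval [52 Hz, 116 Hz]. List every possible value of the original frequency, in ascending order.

Frequencies that alias to 12 Hz are k·fs ± 12 Hz for integer k ≥ 0.
k=0: 12 Hz.
k=1: 40 Hz, 64 Hz.
k=2: 92 Hz, 116 Hz.
k=3: 144 Hz, 168 Hz.
Within [52 Hz, 116 Hz]: 64 Hz, 92 Hz, 116 Hz.

64 Hz, 92 Hz, 116 Hz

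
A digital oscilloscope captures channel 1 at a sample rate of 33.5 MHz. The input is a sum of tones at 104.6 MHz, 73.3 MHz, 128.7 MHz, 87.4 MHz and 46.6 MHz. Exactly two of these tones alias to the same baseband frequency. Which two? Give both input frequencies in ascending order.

46.6 MHz, 87.4 MHz

fs/2 = 16.75 MHz.
104.6 MHz mod fs = 4.1 MHz.
4.1 MHz ≤ fs/2 = 16.75 MHz, appears at 4.1 MHz.
73.3 MHz mod fs = 6.3 MHz.
6.3 MHz ≤ fs/2 = 16.75 MHz, appears at 6.3 MHz.
128.7 MHz mod fs = 28.2 MHz.
28.2 MHz > fs/2 = 16.75 MHz, folds to fs − 28.2 MHz = 5.3 MHz.
87.4 MHz mod fs = 20.4 MHz.
20.4 MHz > fs/2 = 16.75 MHz, folds to fs − 20.4 MHz = 13.1 MHz.
46.6 MHz mod fs = 13.1 MHz.
13.1 MHz ≤ fs/2 = 16.75 MHz, appears at 13.1 MHz.
46.6 MHz and 87.4 MHz both map to 13.1 MHz.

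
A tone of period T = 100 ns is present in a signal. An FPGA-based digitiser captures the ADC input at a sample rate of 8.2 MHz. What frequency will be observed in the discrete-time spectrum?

1.8 MHz

T = 100 ns → f = 1/T = 10 MHz.
10 MHz mod fs = 1.8 MHz.
1.8 MHz ≤ fs/2 = 4.1 MHz, appears at 1.8 MHz.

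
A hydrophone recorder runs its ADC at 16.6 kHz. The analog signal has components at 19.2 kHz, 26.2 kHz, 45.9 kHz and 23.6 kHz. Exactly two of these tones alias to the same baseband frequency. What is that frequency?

fs/2 = 8.3 kHz.
19.2 kHz mod fs = 2.6 kHz.
2.6 kHz ≤ fs/2 = 8.3 kHz, appears at 2.6 kHz.
26.2 kHz mod fs = 9.6 kHz.
9.6 kHz > fs/2 = 8.3 kHz, folds to fs − 9.6 kHz = 7 kHz.
45.9 kHz mod fs = 12.7 kHz.
12.7 kHz > fs/2 = 8.3 kHz, folds to fs − 12.7 kHz = 3.9 kHz.
23.6 kHz mod fs = 7 kHz.
7 kHz ≤ fs/2 = 8.3 kHz, appears at 7 kHz.
23.6 kHz and 26.2 kHz both map to 7 kHz.

7 kHz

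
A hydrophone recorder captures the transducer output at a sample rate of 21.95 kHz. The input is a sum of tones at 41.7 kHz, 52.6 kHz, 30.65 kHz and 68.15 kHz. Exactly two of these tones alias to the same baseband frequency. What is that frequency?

fs/2 = 10.975 kHz.
41.7 kHz mod fs = 19.75 kHz.
19.75 kHz > fs/2 = 10.975 kHz, folds to fs − 19.75 kHz = 2.2 kHz.
52.6 kHz mod fs = 8.7 kHz.
8.7 kHz ≤ fs/2 = 10.975 kHz, appears at 8.7 kHz.
30.65 kHz mod fs = 8.7 kHz.
8.7 kHz ≤ fs/2 = 10.975 kHz, appears at 8.7 kHz.
68.15 kHz mod fs = 2.3 kHz.
2.3 kHz ≤ fs/2 = 10.975 kHz, appears at 2.3 kHz.
30.65 kHz and 52.6 kHz both map to 8.7 kHz.

8.7 kHz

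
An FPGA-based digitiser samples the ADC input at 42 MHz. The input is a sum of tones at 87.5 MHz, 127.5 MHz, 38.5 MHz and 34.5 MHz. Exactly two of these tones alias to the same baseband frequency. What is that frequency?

fs/2 = 21 MHz.
87.5 MHz mod fs = 3.5 MHz.
3.5 MHz ≤ fs/2 = 21 MHz, appears at 3.5 MHz.
127.5 MHz mod fs = 1.5 MHz.
1.5 MHz ≤ fs/2 = 21 MHz, appears at 1.5 MHz.
38.5 MHz > fs/2 = 21 MHz, folds to fs − 38.5 MHz = 3.5 MHz.
34.5 MHz > fs/2 = 21 MHz, folds to fs − 34.5 MHz = 7.5 MHz.
38.5 MHz and 87.5 MHz both map to 3.5 MHz.

3.5 MHz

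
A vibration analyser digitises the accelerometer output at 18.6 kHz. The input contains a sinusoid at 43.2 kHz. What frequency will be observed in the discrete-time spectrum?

6 kHz

43.2 kHz mod fs = 6 kHz.
6 kHz ≤ fs/2 = 9.3 kHz, appears at 6 kHz.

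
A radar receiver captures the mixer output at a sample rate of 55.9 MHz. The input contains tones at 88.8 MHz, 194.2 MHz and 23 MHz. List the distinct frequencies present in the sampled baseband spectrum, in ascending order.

fs/2 = 27.95 MHz.
88.8 MHz mod fs = 32.9 MHz.
32.9 MHz > fs/2 = 27.95 MHz, folds to fs − 32.9 MHz = 23 MHz.
194.2 MHz mod fs = 26.5 MHz.
26.5 MHz ≤ fs/2 = 27.95 MHz, appears at 26.5 MHz.
23 MHz ≤ fs/2 = 27.95 MHz, passes unchanged.
Distinct values: {23 MHz, 26.5 MHz}.

23 MHz, 26.5 MHz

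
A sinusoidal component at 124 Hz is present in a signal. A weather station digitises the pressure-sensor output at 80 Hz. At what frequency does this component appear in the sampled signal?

124 Hz mod fs = 44 Hz.
44 Hz > fs/2 = 40 Hz, folds to fs − 44 Hz = 36 Hz.

36 Hz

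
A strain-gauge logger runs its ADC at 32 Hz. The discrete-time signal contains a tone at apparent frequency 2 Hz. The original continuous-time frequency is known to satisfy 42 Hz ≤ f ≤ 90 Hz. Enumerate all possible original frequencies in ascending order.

Frequencies that alias to 2 Hz are k·fs ± 2 Hz for integer k ≥ 0.
k=0: 2 Hz.
k=1: 30 Hz, 34 Hz.
k=2: 62 Hz, 66 Hz.
k=3: 94 Hz, 98 Hz.
Within [42 Hz, 90 Hz]: 62 Hz, 66 Hz.

62 Hz, 66 Hz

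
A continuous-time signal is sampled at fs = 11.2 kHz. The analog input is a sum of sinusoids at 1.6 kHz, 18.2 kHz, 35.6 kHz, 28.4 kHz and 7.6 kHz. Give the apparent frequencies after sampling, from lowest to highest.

1.6 kHz, 2 kHz, 3.6 kHz, 4.2 kHz, 5.2 kHz

fs/2 = 5.6 kHz.
1.6 kHz ≤ fs/2 = 5.6 kHz, passes unchanged.
18.2 kHz mod fs = 7 kHz.
7 kHz > fs/2 = 5.6 kHz, folds to fs − 7 kHz = 4.2 kHz.
35.6 kHz mod fs = 2 kHz.
2 kHz ≤ fs/2 = 5.6 kHz, appears at 2 kHz.
28.4 kHz mod fs = 6 kHz.
6 kHz > fs/2 = 5.6 kHz, folds to fs − 6 kHz = 5.2 kHz.
7.6 kHz > fs/2 = 5.6 kHz, folds to fs − 7.6 kHz = 3.6 kHz.
Distinct values: {1.6 kHz, 2 kHz, 3.6 kHz, 4.2 kHz, 5.2 kHz}.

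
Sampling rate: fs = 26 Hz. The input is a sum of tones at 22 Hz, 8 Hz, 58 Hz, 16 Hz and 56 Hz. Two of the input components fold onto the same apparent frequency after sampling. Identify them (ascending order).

22 Hz, 56 Hz

fs/2 = 13 Hz.
22 Hz > fs/2 = 13 Hz, folds to fs − 22 Hz = 4 Hz.
8 Hz ≤ fs/2 = 13 Hz, passes unchanged.
58 Hz mod fs = 6 Hz.
6 Hz ≤ fs/2 = 13 Hz, appears at 6 Hz.
16 Hz > fs/2 = 13 Hz, folds to fs − 16 Hz = 10 Hz.
56 Hz mod fs = 4 Hz.
4 Hz ≤ fs/2 = 13 Hz, appears at 4 Hz.
22 Hz and 56 Hz both map to 4 Hz.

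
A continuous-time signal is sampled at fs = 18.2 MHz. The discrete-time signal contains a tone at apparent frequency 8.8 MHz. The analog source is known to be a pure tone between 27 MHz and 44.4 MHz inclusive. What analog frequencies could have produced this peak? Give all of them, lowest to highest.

27 MHz, 27.6 MHz

Frequencies that alias to 8.8 MHz are k·fs ± 8.8 MHz for integer k ≥ 0.
k=0: 8.8 MHz.
k=1: 9.4 MHz, 27 MHz.
k=2: 27.6 MHz, 45.2 MHz.
k=3: 45.8 MHz, 63.4 MHz.
Within [27 MHz, 44.4 MHz]: 27 MHz, 27.6 MHz.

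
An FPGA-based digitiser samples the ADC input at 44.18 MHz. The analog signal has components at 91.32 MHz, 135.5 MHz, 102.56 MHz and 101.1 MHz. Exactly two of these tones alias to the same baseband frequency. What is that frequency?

2.96 MHz

fs/2 = 22.09 MHz.
91.32 MHz mod fs = 2.96 MHz.
2.96 MHz ≤ fs/2 = 22.09 MHz, appears at 2.96 MHz.
135.5 MHz mod fs = 2.96 MHz.
2.96 MHz ≤ fs/2 = 22.09 MHz, appears at 2.96 MHz.
102.56 MHz mod fs = 14.2 MHz.
14.2 MHz ≤ fs/2 = 22.09 MHz, appears at 14.2 MHz.
101.1 MHz mod fs = 12.74 MHz.
12.74 MHz ≤ fs/2 = 22.09 MHz, appears at 12.74 MHz.
91.32 MHz and 135.5 MHz both map to 2.96 MHz.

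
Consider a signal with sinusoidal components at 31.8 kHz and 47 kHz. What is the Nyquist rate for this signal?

94 kHz

Highest-frequency component: 47 kHz.
Nyquist rate = 2 × 47 kHz = 94 kHz.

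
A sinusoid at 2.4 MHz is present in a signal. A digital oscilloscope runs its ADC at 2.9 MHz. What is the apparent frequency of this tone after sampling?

2.4 MHz > fs/2 = 1.45 MHz, folds to fs − 2.4 MHz = 0.5 MHz.

0.5 MHz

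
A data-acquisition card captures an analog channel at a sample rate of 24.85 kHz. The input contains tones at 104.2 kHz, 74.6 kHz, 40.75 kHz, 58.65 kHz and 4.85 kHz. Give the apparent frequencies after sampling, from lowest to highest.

fs/2 = 12.425 kHz.
104.2 kHz mod fs = 4.8 kHz.
4.8 kHz ≤ fs/2 = 12.425 kHz, appears at 4.8 kHz.
74.6 kHz mod fs = 0.05 kHz.
0.05 kHz ≤ fs/2 = 12.425 kHz, appears at 0.05 kHz.
40.75 kHz mod fs = 15.9 kHz.
15.9 kHz > fs/2 = 12.425 kHz, folds to fs − 15.9 kHz = 8.95 kHz.
58.65 kHz mod fs = 8.95 kHz.
8.95 kHz ≤ fs/2 = 12.425 kHz, appears at 8.95 kHz.
4.85 kHz ≤ fs/2 = 12.425 kHz, passes unchanged.
Distinct values: {0.05 kHz, 4.8 kHz, 4.85 kHz, 8.95 kHz}.

0.05 kHz, 4.8 kHz, 4.85 kHz, 8.95 kHz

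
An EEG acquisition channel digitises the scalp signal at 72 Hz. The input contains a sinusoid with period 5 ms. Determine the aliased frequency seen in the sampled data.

T = 5 ms → f = 1/T = 200 Hz.
200 Hz mod fs = 56 Hz.
56 Hz > fs/2 = 36 Hz, folds to fs − 56 Hz = 16 Hz.

16 Hz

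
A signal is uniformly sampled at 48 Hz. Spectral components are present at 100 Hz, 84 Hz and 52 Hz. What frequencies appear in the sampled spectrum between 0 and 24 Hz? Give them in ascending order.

4 Hz, 12 Hz

fs/2 = 24 Hz.
100 Hz mod fs = 4 Hz.
4 Hz ≤ fs/2 = 24 Hz, appears at 4 Hz.
84 Hz mod fs = 36 Hz.
36 Hz > fs/2 = 24 Hz, folds to fs − 36 Hz = 12 Hz.
52 Hz mod fs = 4 Hz.
4 Hz ≤ fs/2 = 24 Hz, appears at 4 Hz.
Distinct values: {4 Hz, 12 Hz}.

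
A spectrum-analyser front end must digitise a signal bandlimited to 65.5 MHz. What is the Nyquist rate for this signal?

131 MHz

Nyquist rate = 2 × 65.5 MHz = 131 MHz.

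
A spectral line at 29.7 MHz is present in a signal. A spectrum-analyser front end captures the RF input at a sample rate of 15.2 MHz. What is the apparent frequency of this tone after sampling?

0.7 MHz

29.7 MHz mod fs = 14.5 MHz.
14.5 MHz > fs/2 = 7.6 MHz, folds to fs − 14.5 MHz = 0.7 MHz.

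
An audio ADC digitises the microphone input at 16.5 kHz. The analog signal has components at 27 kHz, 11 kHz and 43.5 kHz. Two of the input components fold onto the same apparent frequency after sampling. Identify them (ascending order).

27 kHz, 43.5 kHz

fs/2 = 8.25 kHz.
27 kHz mod fs = 10.5 kHz.
10.5 kHz > fs/2 = 8.25 kHz, folds to fs − 10.5 kHz = 6 kHz.
11 kHz > fs/2 = 8.25 kHz, folds to fs − 11 kHz = 5.5 kHz.
43.5 kHz mod fs = 10.5 kHz.
10.5 kHz > fs/2 = 8.25 kHz, folds to fs − 10.5 kHz = 6 kHz.
27 kHz and 43.5 kHz both map to 6 kHz.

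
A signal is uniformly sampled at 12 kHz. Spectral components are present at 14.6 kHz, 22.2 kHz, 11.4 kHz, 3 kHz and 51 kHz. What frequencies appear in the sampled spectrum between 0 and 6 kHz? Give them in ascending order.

0.6 kHz, 1.8 kHz, 2.6 kHz, 3 kHz

fs/2 = 6 kHz.
14.6 kHz mod fs = 2.6 kHz.
2.6 kHz ≤ fs/2 = 6 kHz, appears at 2.6 kHz.
22.2 kHz mod fs = 10.2 kHz.
10.2 kHz > fs/2 = 6 kHz, folds to fs − 10.2 kHz = 1.8 kHz.
11.4 kHz > fs/2 = 6 kHz, folds to fs − 11.4 kHz = 0.6 kHz.
3 kHz ≤ fs/2 = 6 kHz, passes unchanged.
51 kHz mod fs = 3 kHz.
3 kHz ≤ fs/2 = 6 kHz, appears at 3 kHz.
Distinct values: {0.6 kHz, 1.8 kHz, 2.6 kHz, 3 kHz}.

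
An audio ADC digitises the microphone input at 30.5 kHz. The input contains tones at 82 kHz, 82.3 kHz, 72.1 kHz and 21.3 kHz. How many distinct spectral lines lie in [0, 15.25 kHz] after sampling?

fs/2 = 15.25 kHz.
82 kHz mod fs = 21 kHz.
21 kHz > fs/2 = 15.25 kHz, folds to fs − 21 kHz = 9.5 kHz.
82.3 kHz mod fs = 21.3 kHz.
21.3 kHz > fs/2 = 15.25 kHz, folds to fs − 21.3 kHz = 9.2 kHz.
72.1 kHz mod fs = 11.1 kHz.
11.1 kHz ≤ fs/2 = 15.25 kHz, appears at 11.1 kHz.
21.3 kHz > fs/2 = 15.25 kHz, folds to fs − 21.3 kHz = 9.2 kHz.
Distinct values: {9.2 kHz, 9.5 kHz, 11.1 kHz} → 3.

3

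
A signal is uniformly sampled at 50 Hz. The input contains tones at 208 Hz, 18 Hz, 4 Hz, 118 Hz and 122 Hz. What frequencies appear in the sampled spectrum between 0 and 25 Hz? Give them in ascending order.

fs/2 = 25 Hz.
208 Hz mod fs = 8 Hz.
8 Hz ≤ fs/2 = 25 Hz, appears at 8 Hz.
18 Hz ≤ fs/2 = 25 Hz, passes unchanged.
4 Hz ≤ fs/2 = 25 Hz, passes unchanged.
118 Hz mod fs = 18 Hz.
18 Hz ≤ fs/2 = 25 Hz, appears at 18 Hz.
122 Hz mod fs = 22 Hz.
22 Hz ≤ fs/2 = 25 Hz, appears at 22 Hz.
Distinct values: {4 Hz, 8 Hz, 18 Hz, 22 Hz}.

4 Hz, 8 Hz, 18 Hz, 22 Hz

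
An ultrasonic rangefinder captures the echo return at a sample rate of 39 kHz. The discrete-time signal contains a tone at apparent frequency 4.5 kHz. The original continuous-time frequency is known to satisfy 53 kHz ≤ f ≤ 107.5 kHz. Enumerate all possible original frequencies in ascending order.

73.5 kHz, 82.5 kHz

Frequencies that alias to 4.5 kHz are k·fs ± 4.5 kHz for integer k ≥ 0.
k=0: 4.5 kHz.
k=1: 34.5 kHz, 43.5 kHz.
k=2: 73.5 kHz, 82.5 kHz.
k=3: 112.5 kHz, 121.5 kHz.
Within [53 kHz, 107.5 kHz]: 73.5 kHz, 82.5 kHz.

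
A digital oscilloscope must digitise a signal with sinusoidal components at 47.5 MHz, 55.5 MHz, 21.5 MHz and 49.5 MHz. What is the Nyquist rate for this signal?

111 MHz

Highest-frequency component: 55.5 MHz.
Nyquist rate = 2 × 55.5 MHz = 111 MHz.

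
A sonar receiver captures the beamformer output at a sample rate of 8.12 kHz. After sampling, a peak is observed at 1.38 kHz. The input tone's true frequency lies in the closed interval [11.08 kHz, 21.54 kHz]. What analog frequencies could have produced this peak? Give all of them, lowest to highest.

14.86 kHz, 17.62 kHz

Frequencies that alias to 1.38 kHz are k·fs ± 1.38 kHz for integer k ≥ 0.
k=0: 1.38 kHz.
k=1: 6.74 kHz, 9.5 kHz.
k=2: 14.86 kHz, 17.62 kHz.
k=3: 22.98 kHz, 25.74 kHz.
Within [11.08 kHz, 21.54 kHz]: 14.86 kHz, 17.62 kHz.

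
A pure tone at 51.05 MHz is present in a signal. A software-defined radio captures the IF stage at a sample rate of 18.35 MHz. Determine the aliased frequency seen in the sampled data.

51.05 MHz mod fs = 14.35 MHz.
14.35 MHz > fs/2 = 9.175 MHz, folds to fs − 14.35 MHz = 4 MHz.

4 MHz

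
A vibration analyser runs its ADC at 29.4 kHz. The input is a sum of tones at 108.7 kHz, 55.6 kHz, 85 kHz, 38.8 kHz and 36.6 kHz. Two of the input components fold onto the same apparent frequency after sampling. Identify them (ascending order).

fs/2 = 14.7 kHz.
108.7 kHz mod fs = 20.5 kHz.
20.5 kHz > fs/2 = 14.7 kHz, folds to fs − 20.5 kHz = 8.9 kHz.
55.6 kHz mod fs = 26.2 kHz.
26.2 kHz > fs/2 = 14.7 kHz, folds to fs − 26.2 kHz = 3.2 kHz.
85 kHz mod fs = 26.2 kHz.
26.2 kHz > fs/2 = 14.7 kHz, folds to fs − 26.2 kHz = 3.2 kHz.
38.8 kHz mod fs = 9.4 kHz.
9.4 kHz ≤ fs/2 = 14.7 kHz, appears at 9.4 kHz.
36.6 kHz mod fs = 7.2 kHz.
7.2 kHz ≤ fs/2 = 14.7 kHz, appears at 7.2 kHz.
55.6 kHz and 85 kHz both map to 3.2 kHz.

55.6 kHz, 85 kHz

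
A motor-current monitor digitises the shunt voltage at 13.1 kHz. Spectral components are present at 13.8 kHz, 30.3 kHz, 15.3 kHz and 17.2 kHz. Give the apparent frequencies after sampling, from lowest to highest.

0.7 kHz, 2.2 kHz, 4.1 kHz

fs/2 = 6.55 kHz.
13.8 kHz mod fs = 0.7 kHz.
0.7 kHz ≤ fs/2 = 6.55 kHz, appears at 0.7 kHz.
30.3 kHz mod fs = 4.1 kHz.
4.1 kHz ≤ fs/2 = 6.55 kHz, appears at 4.1 kHz.
15.3 kHz mod fs = 2.2 kHz.
2.2 kHz ≤ fs/2 = 6.55 kHz, appears at 2.2 kHz.
17.2 kHz mod fs = 4.1 kHz.
4.1 kHz ≤ fs/2 = 6.55 kHz, appears at 4.1 kHz.
Distinct values: {0.7 kHz, 2.2 kHz, 4.1 kHz}.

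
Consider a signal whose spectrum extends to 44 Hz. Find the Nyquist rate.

88 Hz

Nyquist rate = 2 × 44 Hz = 88 Hz.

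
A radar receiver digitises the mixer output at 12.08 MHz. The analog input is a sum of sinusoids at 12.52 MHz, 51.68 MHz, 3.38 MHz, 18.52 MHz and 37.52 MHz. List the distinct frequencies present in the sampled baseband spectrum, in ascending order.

0.44 MHz, 1.28 MHz, 3.36 MHz, 3.38 MHz, 5.64 MHz

fs/2 = 6.04 MHz.
12.52 MHz mod fs = 0.44 MHz.
0.44 MHz ≤ fs/2 = 6.04 MHz, appears at 0.44 MHz.
51.68 MHz mod fs = 3.36 MHz.
3.36 MHz ≤ fs/2 = 6.04 MHz, appears at 3.36 MHz.
3.38 MHz ≤ fs/2 = 6.04 MHz, passes unchanged.
18.52 MHz mod fs = 6.44 MHz.
6.44 MHz > fs/2 = 6.04 MHz, folds to fs − 6.44 MHz = 5.64 MHz.
37.52 MHz mod fs = 1.28 MHz.
1.28 MHz ≤ fs/2 = 6.04 MHz, appears at 1.28 MHz.
Distinct values: {0.44 MHz, 1.28 MHz, 3.36 MHz, 3.38 MHz, 5.64 MHz}.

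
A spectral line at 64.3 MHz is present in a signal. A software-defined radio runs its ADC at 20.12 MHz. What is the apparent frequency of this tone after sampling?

64.3 MHz mod fs = 3.94 MHz.
3.94 MHz ≤ fs/2 = 10.06 MHz, appears at 3.94 MHz.

3.94 MHz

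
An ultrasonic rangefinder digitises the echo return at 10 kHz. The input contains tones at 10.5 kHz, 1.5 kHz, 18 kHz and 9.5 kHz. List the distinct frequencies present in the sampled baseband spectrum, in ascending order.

fs/2 = 5 kHz.
10.5 kHz mod fs = 0.5 kHz.
0.5 kHz ≤ fs/2 = 5 kHz, appears at 0.5 kHz.
1.5 kHz ≤ fs/2 = 5 kHz, passes unchanged.
18 kHz mod fs = 8 kHz.
8 kHz > fs/2 = 5 kHz, folds to fs − 8 kHz = 2 kHz.
9.5 kHz > fs/2 = 5 kHz, folds to fs − 9.5 kHz = 0.5 kHz.
Distinct values: {0.5 kHz, 1.5 kHz, 2 kHz}.

0.5 kHz, 1.5 kHz, 2 kHz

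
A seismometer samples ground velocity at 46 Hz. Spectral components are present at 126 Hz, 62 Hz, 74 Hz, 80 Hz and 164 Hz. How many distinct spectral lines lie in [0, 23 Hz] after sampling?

fs/2 = 23 Hz.
126 Hz mod fs = 34 Hz.
34 Hz > fs/2 = 23 Hz, folds to fs − 34 Hz = 12 Hz.
62 Hz mod fs = 16 Hz.
16 Hz ≤ fs/2 = 23 Hz, appears at 16 Hz.
74 Hz mod fs = 28 Hz.
28 Hz > fs/2 = 23 Hz, folds to fs − 28 Hz = 18 Hz.
80 Hz mod fs = 34 Hz.
34 Hz > fs/2 = 23 Hz, folds to fs − 34 Hz = 12 Hz.
164 Hz mod fs = 26 Hz.
26 Hz > fs/2 = 23 Hz, folds to fs − 26 Hz = 20 Hz.
Distinct values: {12 Hz, 16 Hz, 18 Hz, 20 Hz} → 4.

4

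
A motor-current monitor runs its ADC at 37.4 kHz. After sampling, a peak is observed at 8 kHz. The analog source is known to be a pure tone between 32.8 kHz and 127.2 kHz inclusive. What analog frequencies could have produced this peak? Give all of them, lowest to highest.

Frequencies that alias to 8 kHz are k·fs ± 8 kHz for integer k ≥ 0.
k=0: 8 kHz.
k=1: 29.4 kHz, 45.4 kHz.
k=2: 66.8 kHz, 82.8 kHz.
k=3: 104.2 kHz, 120.2 kHz.
k=4: 141.6 kHz, 157.6 kHz.
Within [32.8 kHz, 127.2 kHz]: 45.4 kHz, 66.8 kHz, 82.8 kHz, 104.2 kHz, 120.2 kHz.

45.4 kHz, 66.8 kHz, 82.8 kHz, 104.2 kHz, 120.2 kHz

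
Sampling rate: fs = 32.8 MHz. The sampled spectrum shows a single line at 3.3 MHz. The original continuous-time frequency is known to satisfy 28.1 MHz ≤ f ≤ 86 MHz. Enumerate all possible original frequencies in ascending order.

Frequencies that alias to 3.3 MHz are k·fs ± 3.3 MHz for integer k ≥ 0.
k=0: 3.3 MHz.
k=1: 29.5 MHz, 36.1 MHz.
k=2: 62.3 MHz, 68.9 MHz.
k=3: 95.1 MHz, 101.7 MHz.
Within [28.1 MHz, 86 MHz]: 29.5 MHz, 36.1 MHz, 62.3 MHz, 68.9 MHz.

29.5 MHz, 36.1 MHz, 62.3 MHz, 68.9 MHz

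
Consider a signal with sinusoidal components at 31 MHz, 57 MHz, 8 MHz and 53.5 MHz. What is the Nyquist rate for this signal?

114 MHz

Highest-frequency component: 57 MHz.
Nyquist rate = 2 × 57 MHz = 114 MHz.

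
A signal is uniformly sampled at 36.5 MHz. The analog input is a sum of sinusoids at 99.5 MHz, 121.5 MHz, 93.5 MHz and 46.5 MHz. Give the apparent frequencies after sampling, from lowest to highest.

10 MHz, 12 MHz, 16 MHz

fs/2 = 18.25 MHz.
99.5 MHz mod fs = 26.5 MHz.
26.5 MHz > fs/2 = 18.25 MHz, folds to fs − 26.5 MHz = 10 MHz.
121.5 MHz mod fs = 12 MHz.
12 MHz ≤ fs/2 = 18.25 MHz, appears at 12 MHz.
93.5 MHz mod fs = 20.5 MHz.
20.5 MHz > fs/2 = 18.25 MHz, folds to fs − 20.5 MHz = 16 MHz.
46.5 MHz mod fs = 10 MHz.
10 MHz ≤ fs/2 = 18.25 MHz, appears at 10 MHz.
Distinct values: {10 MHz, 12 MHz, 16 MHz}.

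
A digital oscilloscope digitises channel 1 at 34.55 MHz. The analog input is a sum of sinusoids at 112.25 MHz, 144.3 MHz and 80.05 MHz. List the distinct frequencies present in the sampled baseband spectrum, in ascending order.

fs/2 = 17.275 MHz.
112.25 MHz mod fs = 8.6 MHz.
8.6 MHz ≤ fs/2 = 17.275 MHz, appears at 8.6 MHz.
144.3 MHz mod fs = 6.1 MHz.
6.1 MHz ≤ fs/2 = 17.275 MHz, appears at 6.1 MHz.
80.05 MHz mod fs = 10.95 MHz.
10.95 MHz ≤ fs/2 = 17.275 MHz, appears at 10.95 MHz.
Distinct values: {6.1 MHz, 8.6 MHz, 10.95 MHz}.

6.1 MHz, 8.6 MHz, 10.95 MHz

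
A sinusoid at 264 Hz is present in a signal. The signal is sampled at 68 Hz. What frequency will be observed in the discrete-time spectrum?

8 Hz

264 Hz mod fs = 60 Hz.
60 Hz > fs/2 = 34 Hz, folds to fs − 60 Hz = 8 Hz.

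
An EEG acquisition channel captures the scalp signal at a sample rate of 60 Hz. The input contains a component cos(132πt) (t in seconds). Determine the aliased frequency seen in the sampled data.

6 Hz

ω = 132π rad/s → f = ω/(2π) = 66 Hz.
66 Hz mod fs = 6 Hz.
6 Hz ≤ fs/2 = 30 Hz, appears at 6 Hz.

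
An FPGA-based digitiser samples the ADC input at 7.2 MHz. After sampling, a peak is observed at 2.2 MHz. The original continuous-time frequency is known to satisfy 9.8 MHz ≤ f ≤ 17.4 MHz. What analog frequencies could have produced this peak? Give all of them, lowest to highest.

12.2 MHz, 16.6 MHz

Frequencies that alias to 2.2 MHz are k·fs ± 2.2 MHz for integer k ≥ 0.
k=0: 2.2 MHz.
k=1: 5 MHz, 9.4 MHz.
k=2: 12.2 MHz, 16.6 MHz.
k=3: 19.4 MHz, 23.8 MHz.
Within [9.8 MHz, 17.4 MHz]: 12.2 MHz, 16.6 MHz.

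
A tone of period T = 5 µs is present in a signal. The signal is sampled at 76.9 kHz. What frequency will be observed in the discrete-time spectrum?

T = 5 µs → f = 1/T = 200 kHz.
200 kHz mod fs = 46.2 kHz.
46.2 kHz > fs/2 = 38.45 kHz, folds to fs − 46.2 kHz = 30.7 kHz.

30.7 kHz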